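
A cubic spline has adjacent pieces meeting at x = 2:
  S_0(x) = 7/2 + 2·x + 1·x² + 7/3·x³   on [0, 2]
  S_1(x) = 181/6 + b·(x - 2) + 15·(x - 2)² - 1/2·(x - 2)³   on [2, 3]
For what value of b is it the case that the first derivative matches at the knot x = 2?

34

S_0'(x) = 2 + 2·x + 7·x², so S_0'(2) = 34. On the right, S_1'(2) = b, so b = 34.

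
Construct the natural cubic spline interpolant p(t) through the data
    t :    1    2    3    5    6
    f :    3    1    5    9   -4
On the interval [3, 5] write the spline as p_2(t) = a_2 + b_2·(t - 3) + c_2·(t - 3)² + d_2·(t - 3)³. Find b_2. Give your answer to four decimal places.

Put M_i = p'' at the i-th knot. Here h = (1, 1, 2, 1) and Δ = (-2, 4, 2, -13), so the interior equations h_(i-1)·M_(i-1) + 2(h_(i-1)+h_i)·M_i + h_i·M_(i+1) = 6(Δ_i − Δ_(i-1)) read
  1·M_0 + 4·M_1 + 1·M_2 = 6(Δ_1 - Δ_0) = 36
  1·M_1 + 6·M_2 + 2·M_3 = 6(Δ_2 - Δ_1) = -12
  2·M_2 + 6·M_3 + 1·M_4 = 6(Δ_3 - Δ_2) = -90
Natural end conditions: M_0 = M_4 = 0.
Solving: M_0 = 0, M_1 = 522/61, M_2 = 108/61, M_3 = -951/61, M_4 = 0.
On [3, 5], with p_2(t) = a_2 + b_2·(t - 3) + c_2·(t - 3)² + d_2·(t - 3)³: c_2 = M_2/2 = 54/61, d_2 = (M_3 - M_2)/(6h_2) = -353/244, b_2 = Δ_2 - h_2(2M_2 + M_3)/6 = 367/61.

6.0164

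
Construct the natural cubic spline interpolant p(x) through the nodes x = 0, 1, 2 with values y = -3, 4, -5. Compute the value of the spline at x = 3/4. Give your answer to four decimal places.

Put m_i = p'' at the i-th knot. Here h = (1, 1) and Δ = (7, -9), so the interior equations h_(i-1)·m_(i-1) + 2(h_(i-1)+h_i)·m_i + h_i·m_(i+1) = 6(Δ_i − Δ_(i-1)) read
  1·m_0 + 4·m_1 + 1·m_2 = 6(Δ_1 - Δ_0) = -96
Natural end conditions: m_0 = m_2 = 0.
Solving: m_0 = 0, m_1 = -24, m_2 = 0.
On [0, 1], p(x) = -3 + 11·x + 0·x² - 4·x³.
With x = 3/4: p(3/4) = 57/16.

3.5625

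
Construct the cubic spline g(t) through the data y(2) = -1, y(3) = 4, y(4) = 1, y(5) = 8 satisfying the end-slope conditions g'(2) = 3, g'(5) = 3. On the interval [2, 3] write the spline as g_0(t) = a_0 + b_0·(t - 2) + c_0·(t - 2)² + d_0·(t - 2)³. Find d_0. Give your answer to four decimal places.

-6.8000

Write m_i for g''(x_i). With h_i = 1, 1, 1 and divided differences Δ_i = 5, -3, 7, the continuity of g' gives the tridiagonal system
  1·m_0 + 4·m_1 + 1·m_2 = 6(Δ_1 - Δ_0) = -48
  1·m_1 + 4·m_2 + 1·m_3 = 6(Δ_2 - Δ_1) = 60
Clamped end conditions give two more equations: 2h_0·m_0 + h_0·m_1 = 6(Δ_0 - g'(2)) = 12 and h_2·m_2 + 2h_2·m_3 = 6(g'(5) - Δ_2) = -24.
Hence m_0 = 88/5, m_1 = -116/5, m_2 = 136/5, m_3 = -128/5.
On [2, 3], with g_0(t) = a_0 + b_0·(t - 2) + c_0·(t - 2)² + d_0·(t - 2)³: c_0 = m_0/2 = 44/5, d_0 = (m_1 - m_0)/(6h_0) = -34/5, b_0 = Δ_0 - h_0(2m_0 + m_1)/6 = 3.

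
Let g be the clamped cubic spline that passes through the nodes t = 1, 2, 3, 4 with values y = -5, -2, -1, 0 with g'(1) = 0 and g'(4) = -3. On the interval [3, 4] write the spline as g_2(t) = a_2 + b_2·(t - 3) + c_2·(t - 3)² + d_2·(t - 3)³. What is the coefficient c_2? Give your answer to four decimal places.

2.8000

Put M_i = g'' at the i-th knot. Here h = (1, 1, 1) and Δ = (3, 1, 1), so the interior equations h_(i-1)·M_(i-1) + 2(h_(i-1)+h_i)·M_i + h_i·M_(i+1) = 6(Δ_i − Δ_(i-1)) read
  1·M_0 + 4·M_1 + 1·M_2 = 6(Δ_1 - Δ_0) = -12
  1·M_1 + 4·M_2 + 1·M_3 = 6(Δ_2 - Δ_1) = 0
Clamped end conditions give two more equations: 2h_0·M_0 + h_0·M_1 = 6(Δ_0 - g'(1)) = 18 and h_2·M_2 + 2h_2·M_3 = 6(g'(4) - Δ_2) = -24.
Solving the tridiagonal system: M_0 = 64/5, M_1 = -38/5, M_2 = 28/5, M_3 = -74/5.
On [3, 4], with g_2(t) = a_2 + b_2·(t - 3) + c_2·(t - 3)² + d_2·(t - 3)³: c_2 = M_2/2 = 14/5, d_2 = (M_3 - M_2)/(6h_2) = -17/5, b_2 = Δ_2 - h_2(2M_2 + M_3)/6 = 8/5.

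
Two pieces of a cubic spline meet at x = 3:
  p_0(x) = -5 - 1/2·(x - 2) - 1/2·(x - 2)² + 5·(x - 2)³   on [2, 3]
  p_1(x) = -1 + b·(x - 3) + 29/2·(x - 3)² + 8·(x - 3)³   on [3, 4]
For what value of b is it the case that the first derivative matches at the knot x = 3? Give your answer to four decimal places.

13.5000

p_0'(x) = -1/2 - 1·(x - 2) + 15·(x - 2)², so p_0'(3) = 27/2. On the right, p_1'(3) = b, so b = 27/2.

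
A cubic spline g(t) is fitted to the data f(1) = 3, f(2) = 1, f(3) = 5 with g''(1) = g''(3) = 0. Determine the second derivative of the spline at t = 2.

9

Write σ_i for g''(x_i). With h_i = 1, 1 and divided differences Δ_i = -2, 4, the continuity of g' gives the tridiagonal system
  1·σ_0 + 4·σ_1 + 1·σ_2 = 6(Δ_1 - Δ_0) = 36
Natural end conditions: σ_0 = σ_2 = 0.
Hence σ_0 = 0, σ_1 = 9, σ_2 = 0.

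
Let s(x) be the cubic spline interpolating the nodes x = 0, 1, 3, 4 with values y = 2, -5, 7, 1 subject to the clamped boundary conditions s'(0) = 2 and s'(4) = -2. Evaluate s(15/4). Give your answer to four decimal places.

Put M_i = s'' at the i-th knot. Here h = (1, 2, 1) and Δ = (-7, 6, -6), so the interior equations h_(i-1)·M_(i-1) + 2(h_(i-1)+h_i)·M_i + h_i·M_(i+1) = 6(Δ_i − Δ_(i-1)) read
  1·M_0 + 6·M_1 + 2·M_2 = 6(Δ_1 - Δ_0) = 78
  2·M_1 + 6·M_2 + 1·M_3 = 6(Δ_2 - Δ_1) = -72
Clamped end conditions give two more equations: 2h_0·M_0 + h_0·M_1 = 6(Δ_0 - s'(0)) = -54 and h_2·M_2 + 2h_2·M_3 = 6(s'(4) - Δ_2) = 24.
Solving the tridiagonal system: M_0 = -206/5, M_1 = 142/5, M_2 = -128/5, M_3 = 124/5.
On [3, 4], s(x) = 7 - 8/5·(x - 3) - 64/5·(x - 3)² + 42/5·(x - 3)³.
With (x - 3) = 3/4: s(15/4) = 343/160.

2.1438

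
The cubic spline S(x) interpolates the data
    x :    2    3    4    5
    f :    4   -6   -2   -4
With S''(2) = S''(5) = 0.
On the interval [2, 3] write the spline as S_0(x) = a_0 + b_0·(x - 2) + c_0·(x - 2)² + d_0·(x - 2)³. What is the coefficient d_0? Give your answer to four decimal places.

4.1333

Put M_i = S'' at the i-th knot. Here h = (1, 1, 1) and Δ = (-10, 4, -2), so the interior equations h_(i-1)·M_(i-1) + 2(h_(i-1)+h_i)·M_i + h_i·M_(i+1) = 6(Δ_i − Δ_(i-1)) read
  1·M_0 + 4·M_1 + 1·M_2 = 6(Δ_1 - Δ_0) = 84
  1·M_1 + 4·M_2 + 1·M_3 = 6(Δ_2 - Δ_1) = -36
Natural end conditions: M_0 = M_3 = 0.
Solving the tridiagonal system: M_0 = 0, M_1 = 124/5, M_2 = -76/5, M_3 = 0.
On [2, 3], with S_0(x) = a_0 + b_0·(x - 2) + c_0·(x - 2)² + d_0·(x - 2)³: c_0 = M_0/2 = 0, d_0 = (M_1 - M_0)/(6h_0) = 62/15, b_0 = Δ_0 - h_0(2M_0 + M_1)/6 = -212/15.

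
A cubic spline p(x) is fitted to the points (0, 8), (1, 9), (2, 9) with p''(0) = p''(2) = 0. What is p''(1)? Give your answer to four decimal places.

Let M_i = p''(x_i). Step sizes h_i = 1, 1; slopes of the chords Δ_i = (y_(i+1) - y_i)/h_i = 1, 0.
  1·M_0 + 4·M_1 + 1·M_2 = 6(Δ_1 - Δ_0) = -6
Natural end conditions: M_0 = M_2 = 0.
Forward elimination and back-substitution give M_0 = 0, M_1 = -3/2, M_2 = 0.

-1.5000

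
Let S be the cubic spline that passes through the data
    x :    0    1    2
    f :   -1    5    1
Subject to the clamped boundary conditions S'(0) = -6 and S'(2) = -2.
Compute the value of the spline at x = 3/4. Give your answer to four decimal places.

3.2891

With M_i denoting the second derivative at x_i, h_i = 1, 1, and Δ_i = (y_(i+1) − y_i)/h_i = 6, -4:
  1·M_0 + 4·M_1 + 1·M_2 = 6(Δ_1 - Δ_0) = -60
Clamped end conditions give two more equations: 2h_0·M_0 + h_0·M_1 = 6(Δ_0 - S'(0)) = 72 and h_1·M_1 + 2h_1·M_2 = 6(S'(2) - Δ_1) = 12.
Forward elimination and back-substitution give M_0 = 53, M_1 = -34, M_2 = 23.
On [0, 1], S(x) = -1 - 6·x + 53/2·x² - 29/2·x³.
With x = 3/4: S(3/4) = 421/128.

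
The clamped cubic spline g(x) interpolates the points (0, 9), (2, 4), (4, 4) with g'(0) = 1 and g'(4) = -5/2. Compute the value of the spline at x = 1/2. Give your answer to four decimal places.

Put σ_i = g'' at the i-th knot. Here h = (2, 2) and Δ = (-5/2, 0), so the interior equations h_(i-1)·σ_(i-1) + 2(h_(i-1)+h_i)·σ_i + h_i·σ_(i+1) = 6(Δ_i − Δ_(i-1)) read
  2·σ_0 + 8·σ_1 + 2·σ_2 = 6(Δ_1 - Δ_0) = 15
Clamped end conditions give two more equations: 2h_0·σ_0 + h_0·σ_1 = 6(Δ_0 - g'(0)) = -21 and h_1·σ_1 + 2h_1·σ_2 = 6(g'(4) - Δ_1) = -15.
Hence σ_0 = -8, σ_1 = 11/2, σ_2 = -13/2.
On [0, 2], g(x) = 9 + 1·x - 4·x² + 9/8·x³.
With x = 1/2: g(1/2) = 553/64.

8.6406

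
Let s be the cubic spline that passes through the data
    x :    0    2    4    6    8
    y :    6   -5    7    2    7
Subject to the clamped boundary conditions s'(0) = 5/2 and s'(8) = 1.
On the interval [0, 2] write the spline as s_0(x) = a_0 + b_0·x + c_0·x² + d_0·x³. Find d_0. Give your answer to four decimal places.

3.1161

Write σ_i for s''(x_i). With h_i = 2, 2, 2, 2 and divided differences Δ_i = -11/2, 6, -5/2, 5/2, the continuity of s' gives the tridiagonal system
  2·σ_0 + 8·σ_1 + 2·σ_2 = 6(Δ_1 - Δ_0) = 69
  2·σ_1 + 8·σ_2 + 2·σ_3 = 6(Δ_2 - Δ_1) = -51
  2·σ_2 + 8·σ_3 + 2·σ_4 = 6(Δ_3 - Δ_2) = 30
Clamped end conditions give two more equations: 2h_0·σ_0 + h_0·σ_1 = 6(Δ_0 - s'(0)) = -48 and h_3·σ_3 + 2h_3·σ_4 = 6(s'(8) - Δ_3) = -9.
Solving: σ_0 = -573/28, σ_1 = 237/14, σ_2 = -51/4, σ_3 = 60/7, σ_4 = -183/28.
On [0, 2], with s_0(x) = a_0 + b_0·x + c_0·x² + d_0·x³: c_0 = σ_0/2 = -573/56, d_0 = (σ_1 - σ_0)/(6h_0) = 349/112, b_0 = Δ_0 - h_0(2σ_0 + σ_1)/6 = 5/2.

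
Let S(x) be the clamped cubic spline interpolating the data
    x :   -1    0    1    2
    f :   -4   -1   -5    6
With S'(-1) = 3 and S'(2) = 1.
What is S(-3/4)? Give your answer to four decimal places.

Write M_i for S''(x_i). With h_i = 1, 1, 1 and divided differences Δ_i = 3, -4, 11, the continuity of S' gives the tridiagonal system
  1·M_0 + 4·M_1 + 1·M_2 = 6(Δ_1 - Δ_0) = -42
  1·M_1 + 4·M_2 + 1·M_3 = 6(Δ_2 - Δ_1) = 90
Clamped end conditions give two more equations: 2h_0·M_0 + h_0·M_1 = 6(Δ_0 - S'(-1)) = 0 and h_2·M_2 + 2h_2·M_3 = 6(S'(2) - Δ_2) = -60.
Solving: M_0 = 178/15, M_1 = -356/15, M_2 = 616/15, M_3 = -758/15.
On [-1, 0], S(x) = -4 + 3·(x + 1) + 89/15·(x + 1)² - 89/15·(x + 1)³.
With (x + 1) = 1/4: S(-3/4) = -951/320.

-2.9719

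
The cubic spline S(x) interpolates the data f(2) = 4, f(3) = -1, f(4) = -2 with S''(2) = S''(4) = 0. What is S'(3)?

-3

Put M_i = S'' at the i-th knot. Here h = (1, 1) and Δ = (-5, -1), so the interior equations h_(i-1)·M_(i-1) + 2(h_(i-1)+h_i)·M_i + h_i·M_(i+1) = 6(Δ_i − Δ_(i-1)) read
  1·M_0 + 4·M_1 + 1·M_2 = 6(Δ_1 - Δ_0) = 24
Natural end conditions: M_0 = M_2 = 0.
Solving the tridiagonal system: M_0 = 0, M_1 = 6, M_2 = 0.
On [3, 4], S'(x) = b_1 + 2c_1·(x - 3) + 3d_1·(x - 3)² with b_1 = Δ_1 - h_1(2M_1 + M_2)/6 = -3, c_1 = M_1/2 = 3, d_1 = (M_2 - M_1)/(6h_1) = -1. So S'(3) = -3.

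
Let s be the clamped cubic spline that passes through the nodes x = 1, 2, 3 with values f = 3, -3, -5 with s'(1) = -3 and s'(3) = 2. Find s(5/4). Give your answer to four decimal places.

1.9102

Put m_i = s'' at the i-th knot. Here h = (1, 1) and Δ = (-6, -2), so the interior equations h_(i-1)·m_(i-1) + 2(h_(i-1)+h_i)·m_i + h_i·m_(i+1) = 6(Δ_i − Δ_(i-1)) read
  1·m_0 + 4·m_1 + 1·m_2 = 6(Δ_1 - Δ_0) = 24
Clamped end conditions give two more equations: 2h_0·m_0 + h_0·m_1 = 6(Δ_0 - s'(1)) = -18 and h_1·m_1 + 2h_1·m_2 = 6(s'(3) - Δ_1) = 24.
Solving the tridiagonal system: m_0 = -25/2, m_1 = 7, m_2 = 17/2.
On [1, 2], s(x) = 3 - 3·(x - 1) - 25/4·(x - 1)² + 13/4·(x - 1)³.
With (x - 1) = 1/4: s(5/4) = 489/256.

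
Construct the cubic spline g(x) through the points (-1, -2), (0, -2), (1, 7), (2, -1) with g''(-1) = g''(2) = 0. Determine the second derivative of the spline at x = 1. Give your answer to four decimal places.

Write m_i for g''(x_i). With h_i = 1, 1, 1 and divided differences Δ_i = 0, 9, -8, the continuity of g' gives the tridiagonal system
  1·m_0 + 4·m_1 + 1·m_2 = 6(Δ_1 - Δ_0) = 54
  1·m_1 + 4·m_2 + 1·m_3 = 6(Δ_2 - Δ_1) = -102
Natural end conditions: m_0 = m_3 = 0.
Forward elimination and back-substitution give m_0 = 0, m_1 = 106/5, m_2 = -154/5, m_3 = 0.

-30.8000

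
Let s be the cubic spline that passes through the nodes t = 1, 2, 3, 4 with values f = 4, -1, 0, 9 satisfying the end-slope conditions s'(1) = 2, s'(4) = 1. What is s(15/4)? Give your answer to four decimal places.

7.8594

Let M_i = s''(x_i). Step sizes h_i = 1, 1, 1; slopes of the chords Δ_i = (y_(i+1) - y_i)/h_i = -5, 1, 9.
  1·M_0 + 4·M_1 + 1·M_2 = 6(Δ_1 - Δ_0) = 36
  1·M_1 + 4·M_2 + 1·M_3 = 6(Δ_2 - Δ_1) = 48
Clamped end conditions give two more equations: 2h_0·M_0 + h_0·M_1 = 6(Δ_0 - s'(1)) = -42 and h_2·M_2 + 2h_2·M_3 = 6(s'(4) - Δ_2) = -48.
Solving: M_0 = -80/3, M_1 = 34/3, M_2 = 52/3, M_3 = -98/3.
On [3, 4], s(t) = 0 + 26/3·(t - 3) + 26/3·(t - 3)² - 25/3·(t - 3)³.
With (t - 3) = 3/4: s(15/4) = 503/64.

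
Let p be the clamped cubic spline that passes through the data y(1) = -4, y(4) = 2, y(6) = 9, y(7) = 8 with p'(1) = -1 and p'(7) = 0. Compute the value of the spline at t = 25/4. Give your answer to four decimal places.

With M_i denoting the second derivative at x_i, h_i = 3, 2, 1, and Δ_i = (y_(i+1) − y_i)/h_i = 2, 7/2, -1:
  3·M_0 + 10·M_1 + 2·M_2 = 6(Δ_1 - Δ_0) = 9
  2·M_1 + 6·M_2 + 1·M_3 = 6(Δ_2 - Δ_1) = -27
Clamped end conditions give two more equations: 2h_0·M_0 + h_0·M_1 = 6(Δ_0 - p'(1)) = 18 and h_2·M_2 + 2h_2·M_3 = 6(p'(7) - Δ_2) = 6.
Solving: M_0 = 131/57, M_1 = 80/57, M_2 = -340/57, M_3 = 341/57.
On [6, 7], p(t) = 9 - 1/114·(t - 6) - 170/57·(t - 6)² + 227/114·(t - 6)³.
With (t - 6) = 1/4: p(25/4) = 21505/2432.

8.8425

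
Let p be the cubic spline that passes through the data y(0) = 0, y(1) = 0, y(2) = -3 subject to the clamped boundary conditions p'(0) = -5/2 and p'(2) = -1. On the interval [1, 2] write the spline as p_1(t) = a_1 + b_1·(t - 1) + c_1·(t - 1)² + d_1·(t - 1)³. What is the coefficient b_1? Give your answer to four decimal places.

With σ_i denoting the second derivative at x_i, h_i = 1, 1, and Δ_i = (y_(i+1) − y_i)/h_i = 0, -3:
  1·σ_0 + 4·σ_1 + 1·σ_2 = 6(Δ_1 - Δ_0) = -18
Clamped end conditions give two more equations: 2h_0·σ_0 + h_0·σ_1 = 6(Δ_0 - p'(0)) = 15 and h_1·σ_1 + 2h_1·σ_2 = 6(p'(2) - Δ_1) = 12.
Solving the tridiagonal system: σ_0 = 51/4, σ_1 = -21/2, σ_2 = 45/4.
On [1, 2], with p_1(t) = a_1 + b_1·(t - 1) + c_1·(t - 1)² + d_1·(t - 1)³: c_1 = σ_1/2 = -21/4, d_1 = (σ_2 - σ_1)/(6h_1) = 29/8, b_1 = Δ_1 - h_1(2σ_1 + σ_2)/6 = -11/8.

-1.3750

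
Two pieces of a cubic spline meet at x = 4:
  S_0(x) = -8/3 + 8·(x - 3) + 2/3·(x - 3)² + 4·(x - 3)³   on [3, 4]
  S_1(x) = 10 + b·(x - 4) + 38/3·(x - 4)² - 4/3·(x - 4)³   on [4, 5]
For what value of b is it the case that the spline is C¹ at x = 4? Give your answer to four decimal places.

S_0'(x) = 8 + 4/3·(x - 3) + 12·(x - 3)², so S_0'(4) = 64/3. On the right, S_1'(4) = b, so b = 64/3.

21.3333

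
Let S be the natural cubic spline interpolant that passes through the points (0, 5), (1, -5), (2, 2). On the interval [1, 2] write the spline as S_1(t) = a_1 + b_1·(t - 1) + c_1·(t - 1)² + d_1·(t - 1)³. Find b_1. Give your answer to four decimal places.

With M_i denoting the second derivative at x_i, h_i = 1, 1, and Δ_i = (y_(i+1) − y_i)/h_i = -10, 7:
  1·M_0 + 4·M_1 + 1·M_2 = 6(Δ_1 - Δ_0) = 102
Natural end conditions: M_0 = M_2 = 0.
Forward elimination and back-substitution give M_0 = 0, M_1 = 51/2, M_2 = 0.
On [1, 2], with S_1(t) = a_1 + b_1·(t - 1) + c_1·(t - 1)² + d_1·(t - 1)³: c_1 = M_1/2 = 51/4, d_1 = (M_2 - M_1)/(6h_1) = -17/4, b_1 = Δ_1 - h_1(2M_1 + M_2)/6 = -3/2.

-1.5000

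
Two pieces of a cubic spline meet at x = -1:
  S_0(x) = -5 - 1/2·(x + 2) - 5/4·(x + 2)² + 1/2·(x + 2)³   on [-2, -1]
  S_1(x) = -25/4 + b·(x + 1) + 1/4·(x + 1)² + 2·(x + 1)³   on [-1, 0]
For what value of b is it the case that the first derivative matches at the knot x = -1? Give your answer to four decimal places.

-1.5000

S_0'(x) = -1/2 - 5/2·(x + 2) + 3/2·(x + 2)², so S_0'(-1) = -3/2. On the right, S_1'(-1) = b, so b = -3/2.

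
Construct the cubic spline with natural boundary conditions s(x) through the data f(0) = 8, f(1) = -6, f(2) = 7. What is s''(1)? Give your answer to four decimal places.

Put m_i = s'' at the i-th knot. Here h = (1, 1) and Δ = (-14, 13), so the interior equations h_(i-1)·m_(i-1) + 2(h_(i-1)+h_i)·m_i + h_i·m_(i+1) = 6(Δ_i − Δ_(i-1)) read
  1·m_0 + 4·m_1 + 1·m_2 = 6(Δ_1 - Δ_0) = 162
Natural end conditions: m_0 = m_2 = 0.
Solving the tridiagonal system: m_0 = 0, m_1 = 81/2, m_2 = 0.

40.5000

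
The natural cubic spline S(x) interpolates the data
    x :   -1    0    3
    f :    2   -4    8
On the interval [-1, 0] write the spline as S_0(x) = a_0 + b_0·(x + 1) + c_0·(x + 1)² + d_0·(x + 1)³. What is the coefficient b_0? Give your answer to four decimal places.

With m_i denoting the second derivative at x_i, h_i = 1, 3, and Δ_i = (y_(i+1) − y_i)/h_i = -6, 4:
  1·m_0 + 8·m_1 + 3·m_2 = 6(Δ_1 - Δ_0) = 60
Natural end conditions: m_0 = m_2 = 0.
Hence m_0 = 0, m_1 = 15/2, m_2 = 0.
On [-1, 0], with S_0(x) = a_0 + b_0·(x + 1) + c_0·(x + 1)² + d_0·(x + 1)³: c_0 = m_0/2 = 0, d_0 = (m_1 - m_0)/(6h_0) = 5/4, b_0 = Δ_0 - h_0(2m_0 + m_1)/6 = -29/4.

-7.2500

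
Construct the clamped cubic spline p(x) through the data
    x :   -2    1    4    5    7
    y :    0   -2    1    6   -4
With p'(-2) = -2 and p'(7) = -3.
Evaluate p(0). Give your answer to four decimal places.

Let M_i = p''(x_i). Step sizes h_i = 3, 3, 1, 2; slopes of the chords Δ_i = (y_(i+1) - y_i)/h_i = -2/3, 1, 5, -5.
  3·M_0 + 12·M_1 + 3·M_2 = 6(Δ_1 - Δ_0) = 10
  3·M_1 + 8·M_2 + 1·M_3 = 6(Δ_2 - Δ_1) = 24
  1·M_2 + 6·M_3 + 2·M_4 = 6(Δ_3 - Δ_2) = -60
Clamped end conditions give two more equations: 2h_0·M_0 + h_0·M_1 = 6(Δ_0 - p'(-2)) = 8 and h_3·M_3 + 2h_3·M_4 = 6(p'(7) - Δ_3) = 12.
Forward elimination and back-substitution give M_0 = 16/9, M_1 = -8/9, M_2 = 46/9, M_3 = -128/9, M_4 = 91/9.
On [-2, 1], p(x) = 0 - 2·(x + 2) + 8/9·(x + 2)² - 4/27·(x + 2)³.
With (x + 2) = 2: p(0) = -44/27.

-1.6296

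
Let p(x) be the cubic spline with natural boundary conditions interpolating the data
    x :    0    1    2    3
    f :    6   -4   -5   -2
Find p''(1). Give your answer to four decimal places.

With σ_i denoting the second derivative at x_i, h_i = 1, 1, 1, and Δ_i = (y_(i+1) − y_i)/h_i = -10, -1, 3:
  1·σ_0 + 4·σ_1 + 1·σ_2 = 6(Δ_1 - Δ_0) = 54
  1·σ_1 + 4·σ_2 + 1·σ_3 = 6(Δ_2 - Δ_1) = 24
Natural end conditions: σ_0 = σ_3 = 0.
Solving: σ_0 = 0, σ_1 = 64/5, σ_2 = 14/5, σ_3 = 0.

12.8000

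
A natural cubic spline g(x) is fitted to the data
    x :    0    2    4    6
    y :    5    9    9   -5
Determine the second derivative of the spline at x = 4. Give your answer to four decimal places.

-5.2000

Write M_i for g''(x_i). With h_i = 2, 2, 2 and divided differences Δ_i = 2, 0, -7, the continuity of g' gives the tridiagonal system
  2·M_0 + 8·M_1 + 2·M_2 = 6(Δ_1 - Δ_0) = -12
  2·M_1 + 8·M_2 + 2·M_3 = 6(Δ_2 - Δ_1) = -42
Natural end conditions: M_0 = M_3 = 0.
Hence M_0 = 0, M_1 = -1/5, M_2 = -26/5, M_3 = 0.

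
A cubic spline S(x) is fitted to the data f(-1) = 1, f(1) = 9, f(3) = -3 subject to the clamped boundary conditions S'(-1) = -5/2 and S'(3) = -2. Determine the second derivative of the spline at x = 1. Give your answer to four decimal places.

-15.2500

With M_i denoting the second derivative at x_i, h_i = 2, 2, and Δ_i = (y_(i+1) − y_i)/h_i = 4, -6:
  2·M_0 + 8·M_1 + 2·M_2 = 6(Δ_1 - Δ_0) = -60
Clamped end conditions give two more equations: 2h_0·M_0 + h_0·M_1 = 6(Δ_0 - S'(-1)) = 39 and h_1·M_1 + 2h_1·M_2 = 6(S'(3) - Δ_1) = 24.
Hence M_0 = 139/8, M_1 = -61/4, M_2 = 109/8.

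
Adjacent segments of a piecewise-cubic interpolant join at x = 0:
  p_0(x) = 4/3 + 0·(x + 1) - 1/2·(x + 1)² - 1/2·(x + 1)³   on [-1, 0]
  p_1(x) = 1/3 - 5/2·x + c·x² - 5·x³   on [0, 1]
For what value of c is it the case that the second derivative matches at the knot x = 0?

p_0''(x) = -1 - 3·(x + 1), so p_0''(0) = -4. On the right, p_1''(0) = 2c, so c = -2.

-2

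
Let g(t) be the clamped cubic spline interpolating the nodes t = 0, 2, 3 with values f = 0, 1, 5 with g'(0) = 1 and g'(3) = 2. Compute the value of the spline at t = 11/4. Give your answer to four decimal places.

4.2539

Write σ_i for g''(x_i). With h_i = 2, 1 and divided differences Δ_i = 1/2, 4, the continuity of g' gives the tridiagonal system
  2·σ_0 + 6·σ_1 + 1·σ_2 = 6(Δ_1 - Δ_0) = 21
Clamped end conditions give two more equations: 2h_0·σ_0 + h_0·σ_1 = 6(Δ_0 - g'(0)) = -3 and h_1·σ_1 + 2h_1·σ_2 = 6(g'(3) - Δ_1) = -12.
Hence σ_0 = -47/12, σ_1 = 19/3, σ_2 = -55/6.
On [2, 3], g(t) = 1 + 41/12·(t - 2) + 19/6·(t - 2)² - 31/12·(t - 2)³.
With (t - 2) = 3/4: g(11/4) = 1089/256.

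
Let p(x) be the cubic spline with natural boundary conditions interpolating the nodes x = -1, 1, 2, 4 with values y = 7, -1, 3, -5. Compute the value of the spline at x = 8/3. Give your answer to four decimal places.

Write M_i for p''(x_i). With h_i = 2, 1, 2 and divided differences Δ_i = -4, 4, -4, the continuity of p' gives the tridiagonal system
  2·M_0 + 6·M_1 + 1·M_2 = 6(Δ_1 - Δ_0) = 48
  1·M_1 + 6·M_2 + 2·M_3 = 6(Δ_2 - Δ_1) = -48
Natural end conditions: M_0 = M_3 = 0.
Solving the tridiagonal system: M_0 = 0, M_1 = 48/5, M_2 = -48/5, M_3 = 0.
On [2, 4], p(x) = 3 + 12/5·(x - 2) - 24/5·(x - 2)² + 4/5·(x - 2)³.
With (x - 2) = 2/3: p(8/3) = 73/27.

2.7037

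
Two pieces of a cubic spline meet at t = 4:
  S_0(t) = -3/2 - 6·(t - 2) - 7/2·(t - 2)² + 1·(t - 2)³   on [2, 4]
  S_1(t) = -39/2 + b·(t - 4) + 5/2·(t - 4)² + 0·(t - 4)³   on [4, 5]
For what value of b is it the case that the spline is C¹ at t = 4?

S_0'(t) = -6 - 7·(t - 2) + 3·(t - 2)², so S_0'(4) = -8. On the right, S_1'(4) = b, so b = -8.

-8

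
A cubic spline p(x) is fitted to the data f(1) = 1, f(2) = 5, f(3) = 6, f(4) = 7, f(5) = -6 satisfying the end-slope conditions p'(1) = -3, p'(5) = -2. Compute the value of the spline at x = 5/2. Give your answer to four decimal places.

5.6161

Write m_i for p''(x_i). With h_i = 1, 1, 1, 1 and divided differences Δ_i = 4, 1, 1, -13, the continuity of p' gives the tridiagonal system
  1·m_0 + 4·m_1 + 1·m_2 = 6(Δ_1 - Δ_0) = -18
  1·m_1 + 4·m_2 + 1·m_3 = 6(Δ_2 - Δ_1) = 0
  1·m_2 + 4·m_3 + 1·m_4 = 6(Δ_3 - Δ_2) = -84
Clamped end conditions give two more equations: 2h_0·m_0 + h_0·m_1 = 6(Δ_0 - p'(1)) = 42 and h_3·m_3 + 2h_3·m_4 = 6(p'(5) - Δ_3) = 66.
Solving: m_0 = 199/7, m_1 = -104/7, m_2 = 13, m_3 = -260/7, m_4 = 361/7.
On [2, 3], p(x) = 5 + 53/14·(x - 2) - 52/7·(x - 2)² + 65/14·(x - 2)³.
With (x - 2) = 1/2: p(5/2) = 629/112.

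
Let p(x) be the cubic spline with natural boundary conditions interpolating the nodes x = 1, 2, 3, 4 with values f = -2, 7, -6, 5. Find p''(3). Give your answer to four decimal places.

Put σ_i = p'' at the i-th knot. Here h = (1, 1, 1) and Δ = (9, -13, 11), so the interior equations h_(i-1)·σ_(i-1) + 2(h_(i-1)+h_i)·σ_i + h_i·σ_(i+1) = 6(Δ_i − Δ_(i-1)) read
  1·σ_0 + 4·σ_1 + 1·σ_2 = 6(Δ_1 - Δ_0) = -132
  1·σ_1 + 4·σ_2 + 1·σ_3 = 6(Δ_2 - Δ_1) = 144
Natural end conditions: σ_0 = σ_3 = 0.
Hence σ_0 = 0, σ_1 = -224/5, σ_2 = 236/5, σ_3 = 0.

47.2000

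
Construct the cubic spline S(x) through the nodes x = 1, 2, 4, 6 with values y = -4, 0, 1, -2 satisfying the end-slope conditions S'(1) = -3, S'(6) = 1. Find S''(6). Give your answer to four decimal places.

Let σ_i = S''(x_i). Step sizes h_i = 1, 2, 2; slopes of the chords Δ_i = (y_(i+1) - y_i)/h_i = 4, 1/2, -3/2.
  1·σ_0 + 6·σ_1 + 2·σ_2 = 6(Δ_1 - Δ_0) = -21
  2·σ_1 + 8·σ_2 + 2·σ_3 = 6(Δ_2 - Δ_1) = -12
Clamped end conditions give two more equations: 2h_0·σ_0 + h_0·σ_1 = 6(Δ_0 - S'(1)) = 42 and h_2·σ_2 + 2h_2·σ_3 = 6(S'(6) - Δ_2) = 15.
Solving: σ_0 = 568/23, σ_1 = -170/23, σ_2 = -31/46, σ_3 = 94/23.

4.0870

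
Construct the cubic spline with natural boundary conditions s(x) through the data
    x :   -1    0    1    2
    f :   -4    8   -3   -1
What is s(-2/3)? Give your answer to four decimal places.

Put M_i = s'' at the i-th knot. Here h = (1, 1, 1) and Δ = (12, -11, 2), so the interior equations h_(i-1)·M_(i-1) + 2(h_(i-1)+h_i)·M_i + h_i·M_(i+1) = 6(Δ_i − Δ_(i-1)) read
  1·M_0 + 4·M_1 + 1·M_2 = 6(Δ_1 - Δ_0) = -138
  1·M_1 + 4·M_2 + 1·M_3 = 6(Δ_2 - Δ_1) = 78
Natural end conditions: M_0 = M_3 = 0.
Forward elimination and back-substitution give M_0 = 0, M_1 = -42, M_2 = 30, M_3 = 0.
On [-1, 0], s(x) = -4 + 19·(x + 1) + 0·(x + 1)² - 7·(x + 1)³.
With (x + 1) = 1/3: s(-2/3) = 56/27.

2.0741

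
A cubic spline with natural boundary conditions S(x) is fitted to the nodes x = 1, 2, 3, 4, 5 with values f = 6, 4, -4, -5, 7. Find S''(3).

With σ_i denoting the second derivative at x_i, h_i = 1, 1, 1, 1, and Δ_i = (y_(i+1) − y_i)/h_i = -2, -8, -1, 12:
  1·σ_0 + 4·σ_1 + 1·σ_2 = 6(Δ_1 - Δ_0) = -36
  1·σ_1 + 4·σ_2 + 1·σ_3 = 6(Δ_2 - Δ_1) = 42
  1·σ_2 + 4·σ_3 + 1·σ_4 = 6(Δ_3 - Δ_2) = 78
Natural end conditions: σ_0 = σ_4 = 0.
Forward elimination and back-substitution give σ_0 = 0, σ_1 = -45/4, σ_2 = 9, σ_3 = 69/4, σ_4 = 0.

9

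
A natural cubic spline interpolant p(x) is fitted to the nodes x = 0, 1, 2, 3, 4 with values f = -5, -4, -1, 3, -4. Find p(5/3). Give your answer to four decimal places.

With σ_i denoting the second derivative at x_i, h_i = 1, 1, 1, 1, and Δ_i = (y_(i+1) − y_i)/h_i = 1, 3, 4, -7:
  1·σ_0 + 4·σ_1 + 1·σ_2 = 6(Δ_1 - Δ_0) = 12
  1·σ_1 + 4·σ_2 + 1·σ_3 = 6(Δ_2 - Δ_1) = 6
  1·σ_2 + 4·σ_3 + 1·σ_4 = 6(Δ_3 - Δ_2) = -66
Natural end conditions: σ_0 = σ_4 = 0.
Solving: σ_0 = 0, σ_1 = 45/28, σ_2 = 39/7, σ_3 = -501/28, σ_4 = 0.
On [1, 2], p(x) = -4 + 43/28·(x - 1) + 45/56·(x - 1)² + 37/56·(x - 1)³.
With (x - 1) = 2/3: p(5/3) = -458/189.

-2.4233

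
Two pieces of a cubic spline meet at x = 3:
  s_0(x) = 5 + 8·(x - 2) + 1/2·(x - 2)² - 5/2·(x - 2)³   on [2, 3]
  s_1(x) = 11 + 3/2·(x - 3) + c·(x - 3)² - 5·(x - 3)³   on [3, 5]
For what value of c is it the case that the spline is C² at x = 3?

-7

s_0''(x) = 1 - 15·(x - 2), so s_0''(3) = -14. On the right, s_1''(3) = 2c, so c = -7.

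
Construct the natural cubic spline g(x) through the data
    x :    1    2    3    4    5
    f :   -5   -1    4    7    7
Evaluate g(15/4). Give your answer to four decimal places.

6.5614

With M_i denoting the second derivative at x_i, h_i = 1, 1, 1, 1, and Δ_i = (y_(i+1) − y_i)/h_i = 4, 5, 3, 0:
  1·M_0 + 4·M_1 + 1·M_2 = 6(Δ_1 - Δ_0) = 6
  1·M_1 + 4·M_2 + 1·M_3 = 6(Δ_2 - Δ_1) = -12
  1·M_2 + 4·M_3 + 1·M_4 = 6(Δ_3 - Δ_2) = -18
Natural end conditions: M_0 = M_4 = 0.
Forward elimination and back-substitution give M_0 = 0, M_1 = 15/7, M_2 = -18/7, M_3 = -27/7, M_4 = 0.
On [3, 4], g(x) = 4 + 9/2·(x - 3) - 9/7·(x - 3)² - 3/14·(x - 3)³.
With (x - 3) = 3/4: g(15/4) = 5879/896.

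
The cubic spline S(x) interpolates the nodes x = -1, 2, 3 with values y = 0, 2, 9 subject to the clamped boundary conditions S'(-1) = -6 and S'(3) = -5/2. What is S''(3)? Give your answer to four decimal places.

Write m_i for S''(x_i). With h_i = 3, 1 and divided differences Δ_i = 2/3, 7, the continuity of S' gives the tridiagonal system
  3·m_0 + 8·m_1 + 1·m_2 = 6(Δ_1 - Δ_0) = 38
Clamped end conditions give two more equations: 2h_0·m_0 + h_0·m_1 = 6(Δ_0 - S'(-1)) = 40 and h_1·m_1 + 2h_1·m_2 = 6(S'(3) - Δ_1) = -57.
Solving the tridiagonal system: m_0 = 67/24, m_1 = 31/4, m_2 = -259/8.

-32.3750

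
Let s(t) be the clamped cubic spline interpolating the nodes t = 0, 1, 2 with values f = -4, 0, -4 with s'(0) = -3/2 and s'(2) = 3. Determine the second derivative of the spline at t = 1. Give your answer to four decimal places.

-28.5000

With M_i denoting the second derivative at x_i, h_i = 1, 1, and Δ_i = (y_(i+1) − y_i)/h_i = 4, -4:
  1·M_0 + 4·M_1 + 1·M_2 = 6(Δ_1 - Δ_0) = -48
Clamped end conditions give two more equations: 2h_0·M_0 + h_0·M_1 = 6(Δ_0 - s'(0)) = 33 and h_1·M_1 + 2h_1·M_2 = 6(s'(2) - Δ_1) = 42.
Forward elimination and back-substitution give M_0 = 123/4, M_1 = -57/2, M_2 = 141/4.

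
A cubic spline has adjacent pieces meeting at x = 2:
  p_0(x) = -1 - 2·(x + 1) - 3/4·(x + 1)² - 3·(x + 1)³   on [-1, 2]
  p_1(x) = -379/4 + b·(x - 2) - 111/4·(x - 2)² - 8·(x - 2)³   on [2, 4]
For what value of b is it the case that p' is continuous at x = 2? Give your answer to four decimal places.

-87.5000

p_0'(x) = -2 - 3/2·(x + 1) - 9·(x + 1)², so p_0'(2) = -175/2. On the right, p_1'(2) = b, so b = -175/2.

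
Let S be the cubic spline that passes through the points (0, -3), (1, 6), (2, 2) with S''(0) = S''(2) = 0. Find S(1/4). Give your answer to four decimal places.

Put m_i = S'' at the i-th knot. Here h = (1, 1) and Δ = (9, -4), so the interior equations h_(i-1)·m_(i-1) + 2(h_(i-1)+h_i)·m_i + h_i·m_(i+1) = 6(Δ_i − Δ_(i-1)) read
  1·m_0 + 4·m_1 + 1·m_2 = 6(Δ_1 - Δ_0) = -78
Natural end conditions: m_0 = m_2 = 0.
Solving: m_0 = 0, m_1 = -39/2, m_2 = 0.
On [0, 1], S(x) = -3 + 49/4·x + 0·x² - 13/4·x³.
With x = 1/4: S(1/4) = 3/256.

0.0117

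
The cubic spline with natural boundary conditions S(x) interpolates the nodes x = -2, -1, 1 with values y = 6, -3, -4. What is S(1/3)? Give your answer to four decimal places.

-5.3457

Let M_i = S''(x_i). Step sizes h_i = 1, 2; slopes of the chords Δ_i = (y_(i+1) - y_i)/h_i = -9, -1/2.
  1·M_0 + 6·M_1 + 2·M_2 = 6(Δ_1 - Δ_0) = 51
Natural end conditions: M_0 = M_2 = 0.
Forward elimination and back-substitution give M_0 = 0, M_1 = 17/2, M_2 = 0.
On [-1, 1], S(x) = -3 - 37/6·(x + 1) + 17/4·(x + 1)² - 17/24·(x + 1)³.
With (x + 1) = 4/3: S(1/3) = -433/81.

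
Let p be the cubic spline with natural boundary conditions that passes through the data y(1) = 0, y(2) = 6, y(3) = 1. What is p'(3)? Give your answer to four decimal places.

-7.7500

Put σ_i = p'' at the i-th knot. Here h = (1, 1) and Δ = (6, -5), so the interior equations h_(i-1)·σ_(i-1) + 2(h_(i-1)+h_i)·σ_i + h_i·σ_(i+1) = 6(Δ_i − Δ_(i-1)) read
  1·σ_0 + 4·σ_1 + 1·σ_2 = 6(Δ_1 - Δ_0) = -66
Natural end conditions: σ_0 = σ_2 = 0.
Forward elimination and back-substitution give σ_0 = 0, σ_1 = -33/2, σ_2 = 0.
On [2, 3], p'(t) = b_1 + 2c_1·(t - 2) + 3d_1·(t - 2)² with b_1 = Δ_1 - h_1(2σ_1 + σ_2)/6 = 1/2, c_1 = σ_1/2 = -33/4, d_1 = (σ_2 - σ_1)/(6h_1) = 11/4. So p'(3) = -31/4.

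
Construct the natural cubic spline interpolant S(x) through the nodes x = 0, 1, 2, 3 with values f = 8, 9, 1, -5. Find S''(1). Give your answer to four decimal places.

With M_i denoting the second derivative at x_i, h_i = 1, 1, 1, and Δ_i = (y_(i+1) − y_i)/h_i = 1, -8, -6:
  1·M_0 + 4·M_1 + 1·M_2 = 6(Δ_1 - Δ_0) = -54
  1·M_1 + 4·M_2 + 1·M_3 = 6(Δ_2 - Δ_1) = 12
Natural end conditions: M_0 = M_3 = 0.
Hence M_0 = 0, M_1 = -76/5, M_2 = 34/5, M_3 = 0.

-15.2000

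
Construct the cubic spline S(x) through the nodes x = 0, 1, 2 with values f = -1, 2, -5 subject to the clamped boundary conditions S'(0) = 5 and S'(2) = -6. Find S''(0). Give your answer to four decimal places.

3.5000

Write σ_i for S''(x_i). With h_i = 1, 1 and divided differences Δ_i = 3, -7, the continuity of S' gives the tridiagonal system
  1·σ_0 + 4·σ_1 + 1·σ_2 = 6(Δ_1 - Δ_0) = -60
Clamped end conditions give two more equations: 2h_0·σ_0 + h_0·σ_1 = 6(Δ_0 - S'(0)) = -12 and h_1·σ_1 + 2h_1·σ_2 = 6(S'(2) - Δ_1) = 6.
Solving: σ_0 = 7/2, σ_1 = -19, σ_2 = 25/2.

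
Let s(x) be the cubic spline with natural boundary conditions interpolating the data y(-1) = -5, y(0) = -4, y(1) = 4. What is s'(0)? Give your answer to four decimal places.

4.5000

With M_i denoting the second derivative at x_i, h_i = 1, 1, and Δ_i = (y_(i+1) − y_i)/h_i = 1, 8:
  1·M_0 + 4·M_1 + 1·M_2 = 6(Δ_1 - Δ_0) = 42
Natural end conditions: M_0 = M_2 = 0.
Forward elimination and back-substitution give M_0 = 0, M_1 = 21/2, M_2 = 0.
On [0, 1], s'(x) = b_1 + 2c_1·x + 3d_1·x² with b_1 = Δ_1 - h_1(2M_1 + M_2)/6 = 9/2, c_1 = M_1/2 = 21/4, d_1 = (M_2 - M_1)/(6h_1) = -7/4. So s'(0) = 9/2.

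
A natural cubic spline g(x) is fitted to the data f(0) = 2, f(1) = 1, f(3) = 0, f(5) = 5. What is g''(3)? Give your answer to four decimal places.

2.3182

Let M_i = g''(x_i). Step sizes h_i = 1, 2, 2; slopes of the chords Δ_i = (y_(i+1) - y_i)/h_i = -1, -1/2, 5/2.
  1·M_0 + 6·M_1 + 2·M_2 = 6(Δ_1 - Δ_0) = 3
  2·M_1 + 8·M_2 + 2·M_3 = 6(Δ_2 - Δ_1) = 18
Natural end conditions: M_0 = M_3 = 0.
Solving the tridiagonal system: M_0 = 0, M_1 = -3/11, M_2 = 51/22, M_3 = 0.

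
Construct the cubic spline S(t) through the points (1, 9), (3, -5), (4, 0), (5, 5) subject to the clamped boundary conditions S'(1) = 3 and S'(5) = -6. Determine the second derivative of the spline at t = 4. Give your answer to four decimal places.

3.8182

Put M_i = S'' at the i-th knot. Here h = (2, 1, 1) and Δ = (-7, 5, 5), so the interior equations h_(i-1)·M_(i-1) + 2(h_(i-1)+h_i)·M_i + h_i·M_(i+1) = 6(Δ_i − Δ_(i-1)) read
  2·M_0 + 6·M_1 + 1·M_2 = 6(Δ_1 - Δ_0) = 72
  1·M_1 + 4·M_2 + 1·M_3 = 6(Δ_2 - Δ_1) = 0
Clamped end conditions give two more equations: 2h_0·M_0 + h_0·M_1 = 6(Δ_0 - S'(1)) = -60 and h_2·M_2 + 2h_2·M_3 = 6(S'(5) - Δ_2) = -66.
Forward elimination and back-substitution give M_0 = -273/11, M_1 = 216/11, M_2 = 42/11, M_3 = -384/11.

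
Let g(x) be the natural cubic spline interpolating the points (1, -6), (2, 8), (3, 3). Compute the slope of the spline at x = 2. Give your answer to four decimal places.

Write σ_i for g''(x_i). With h_i = 1, 1 and divided differences Δ_i = 14, -5, the continuity of g' gives the tridiagonal system
  1·σ_0 + 4·σ_1 + 1·σ_2 = 6(Δ_1 - Δ_0) = -114
Natural end conditions: σ_0 = σ_2 = 0.
Hence σ_0 = 0, σ_1 = -57/2, σ_2 = 0.
On [2, 3], g'(x) = b_1 + 2c_1·(x - 2) + 3d_1·(x - 2)² with b_1 = Δ_1 - h_1(2σ_1 + σ_2)/6 = 9/2, c_1 = σ_1/2 = -57/4, d_1 = (σ_2 - σ_1)/(6h_1) = 19/4. So g'(2) = 9/2.

4.5000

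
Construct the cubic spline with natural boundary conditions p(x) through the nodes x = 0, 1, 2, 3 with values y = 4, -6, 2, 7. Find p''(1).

Write m_i for p''(x_i). With h_i = 1, 1, 1 and divided differences Δ_i = -10, 8, 5, the continuity of p' gives the tridiagonal system
  1·m_0 + 4·m_1 + 1·m_2 = 6(Δ_1 - Δ_0) = 108
  1·m_1 + 4·m_2 + 1·m_3 = 6(Δ_2 - Δ_1) = -18
Natural end conditions: m_0 = m_3 = 0.
Solving: m_0 = 0, m_1 = 30, m_2 = -12, m_3 = 0.

30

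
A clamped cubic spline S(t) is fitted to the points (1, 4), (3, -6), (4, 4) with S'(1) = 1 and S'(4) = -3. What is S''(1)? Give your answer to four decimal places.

Write m_i for S''(x_i). With h_i = 2, 1 and divided differences Δ_i = -5, 10, the continuity of S' gives the tridiagonal system
  2·m_0 + 6·m_1 + 1·m_2 = 6(Δ_1 - Δ_0) = 90
Clamped end conditions give two more equations: 2h_0·m_0 + h_0·m_1 = 6(Δ_0 - S'(1)) = -36 and h_1·m_1 + 2h_1·m_2 = 6(S'(4) - Δ_1) = -78.
Forward elimination and back-substitution give m_0 = -76/3, m_1 = 98/3, m_2 = -166/3.

-25.3333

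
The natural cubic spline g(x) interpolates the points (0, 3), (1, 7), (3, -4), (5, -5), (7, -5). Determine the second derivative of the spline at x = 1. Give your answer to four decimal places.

-11.8537

With M_i denoting the second derivative at x_i, h_i = 1, 2, 2, 2, and Δ_i = (y_(i+1) − y_i)/h_i = 4, -11/2, -1/2, 0:
  1·M_0 + 6·M_1 + 2·M_2 = 6(Δ_1 - Δ_0) = -57
  2·M_1 + 8·M_2 + 2·M_3 = 6(Δ_2 - Δ_1) = 30
  2·M_2 + 8·M_3 + 2·M_4 = 6(Δ_3 - Δ_2) = 3
Natural end conditions: M_0 = M_4 = 0.
Solving the tridiagonal system: M_0 = 0, M_1 = -486/41, M_2 = 579/82, M_3 = -57/41, M_4 = 0.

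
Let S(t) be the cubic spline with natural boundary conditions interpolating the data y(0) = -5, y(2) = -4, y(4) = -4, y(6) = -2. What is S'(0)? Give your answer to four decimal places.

0.7000

Put σ_i = S'' at the i-th knot. Here h = (2, 2, 2) and Δ = (1/2, 0, 1), so the interior equations h_(i-1)·σ_(i-1) + 2(h_(i-1)+h_i)·σ_i + h_i·σ_(i+1) = 6(Δ_i − Δ_(i-1)) read
  2·σ_0 + 8·σ_1 + 2·σ_2 = 6(Δ_1 - Δ_0) = -3
  2·σ_1 + 8·σ_2 + 2·σ_3 = 6(Δ_2 - Δ_1) = 6
Natural end conditions: σ_0 = σ_3 = 0.
Solving: σ_0 = 0, σ_1 = -3/5, σ_2 = 9/10, σ_3 = 0.
On [0, 2], S'(t) = b_0 + 2c_0·t + 3d_0·t² with b_0 = Δ_0 - h_0(2σ_0 + σ_1)/6 = 7/10, c_0 = σ_0/2 = 0, d_0 = (σ_1 - σ_0)/(6h_0) = -1/20. So S'(0) = 7/10.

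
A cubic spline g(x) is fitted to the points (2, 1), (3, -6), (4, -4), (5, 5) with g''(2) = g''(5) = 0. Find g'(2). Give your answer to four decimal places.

-8.9333

Let M_i = g''(x_i). Step sizes h_i = 1, 1, 1; slopes of the chords Δ_i = (y_(i+1) - y_i)/h_i = -7, 2, 9.
  1·M_0 + 4·M_1 + 1·M_2 = 6(Δ_1 - Δ_0) = 54
  1·M_1 + 4·M_2 + 1·M_3 = 6(Δ_2 - Δ_1) = 42
Natural end conditions: M_0 = M_3 = 0.
Solving the tridiagonal system: M_0 = 0, M_1 = 58/5, M_2 = 38/5, M_3 = 0.
On [2, 3], g'(x) = b_0 + 2c_0·(x - 2) + 3d_0·(x - 2)² with b_0 = Δ_0 - h_0(2M_0 + M_1)/6 = -134/15, c_0 = M_0/2 = 0, d_0 = (M_1 - M_0)/(6h_0) = 29/15. So g'(2) = -134/15.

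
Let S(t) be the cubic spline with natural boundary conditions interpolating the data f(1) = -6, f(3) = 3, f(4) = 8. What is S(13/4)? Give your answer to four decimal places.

4.2227

Put σ_i = S'' at the i-th knot. Here h = (2, 1) and Δ = (9/2, 5), so the interior equations h_(i-1)·σ_(i-1) + 2(h_(i-1)+h_i)·σ_i + h_i·σ_(i+1) = 6(Δ_i − Δ_(i-1)) read
  2·σ_0 + 6·σ_1 + 1·σ_2 = 6(Δ_1 - Δ_0) = 3
Natural end conditions: σ_0 = σ_2 = 0.
Solving the tridiagonal system: σ_0 = 0, σ_1 = 1/2, σ_2 = 0.
On [3, 4], S(t) = 3 + 29/6·(t - 3) + 1/4·(t - 3)² - 1/12·(t - 3)³.
With (t - 3) = 1/4: S(13/4) = 1081/256.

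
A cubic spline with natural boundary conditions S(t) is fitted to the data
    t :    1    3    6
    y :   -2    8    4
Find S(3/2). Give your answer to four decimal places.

1.0938

With m_i denoting the second derivative at x_i, h_i = 2, 3, and Δ_i = (y_(i+1) − y_i)/h_i = 5, -4/3:
  2·m_0 + 10·m_1 + 3·m_2 = 6(Δ_1 - Δ_0) = -38
Natural end conditions: m_0 = m_2 = 0.
Solving: m_0 = 0, m_1 = -19/5, m_2 = 0.
On [1, 3], S(t) = -2 + 94/15·(t - 1) + 0·(t - 1)² - 19/60·(t - 1)³.
With (t - 1) = 1/2: S(3/2) = 35/32.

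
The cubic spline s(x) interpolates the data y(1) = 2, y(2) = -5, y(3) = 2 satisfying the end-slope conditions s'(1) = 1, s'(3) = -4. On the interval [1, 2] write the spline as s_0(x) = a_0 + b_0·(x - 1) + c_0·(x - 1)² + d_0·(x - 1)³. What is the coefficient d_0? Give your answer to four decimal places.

15.7500

With M_i denoting the second derivative at x_i, h_i = 1, 1, and Δ_i = (y_(i+1) − y_i)/h_i = -7, 7:
  1·M_0 + 4·M_1 + 1·M_2 = 6(Δ_1 - Δ_0) = 84
Clamped end conditions give two more equations: 2h_0·M_0 + h_0·M_1 = 6(Δ_0 - s'(1)) = -48 and h_1·M_1 + 2h_1·M_2 = 6(s'(3) - Δ_1) = -66.
Forward elimination and back-substitution give M_0 = -95/2, M_1 = 47, M_2 = -113/2.
On [1, 2], with s_0(x) = a_0 + b_0·(x - 1) + c_0·(x - 1)² + d_0·(x - 1)³: c_0 = M_0/2 = -95/4, d_0 = (M_1 - M_0)/(6h_0) = 63/4, b_0 = Δ_0 - h_0(2M_0 + M_1)/6 = 1.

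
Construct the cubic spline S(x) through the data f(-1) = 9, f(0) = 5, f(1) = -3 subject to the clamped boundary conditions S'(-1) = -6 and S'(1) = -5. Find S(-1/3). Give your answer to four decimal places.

With m_i denoting the second derivative at x_i, h_i = 1, 1, and Δ_i = (y_(i+1) − y_i)/h_i = -4, -8:
  1·m_0 + 4·m_1 + 1·m_2 = 6(Δ_1 - Δ_0) = -24
Clamped end conditions give two more equations: 2h_0·m_0 + h_0·m_1 = 6(Δ_0 - S'(-1)) = 12 and h_1·m_1 + 2h_1·m_2 = 6(S'(1) - Δ_1) = 18.
Solving the tridiagonal system: m_0 = 25/2, m_1 = -13, m_2 = 31/2.
On [-1, 0], S(x) = 9 - 6·(x + 1) + 25/4·(x + 1)² - 17/4·(x + 1)³.
With (x + 1) = 2/3: S(-1/3) = 176/27.

6.5185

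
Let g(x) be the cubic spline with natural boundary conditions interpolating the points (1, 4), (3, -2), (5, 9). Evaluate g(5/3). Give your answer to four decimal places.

With m_i denoting the second derivative at x_i, h_i = 2, 2, and Δ_i = (y_(i+1) − y_i)/h_i = -3, 11/2:
  2·m_0 + 8·m_1 + 2·m_2 = 6(Δ_1 - Δ_0) = 51
Natural end conditions: m_0 = m_2 = 0.
Solving the tridiagonal system: m_0 = 0, m_1 = 51/8, m_2 = 0.
On [1, 3], g(x) = 4 - 41/8·(x - 1) + 0·(x - 1)² + 17/32·(x - 1)³.
With (x - 1) = 2/3: g(5/3) = 20/27.

0.7407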